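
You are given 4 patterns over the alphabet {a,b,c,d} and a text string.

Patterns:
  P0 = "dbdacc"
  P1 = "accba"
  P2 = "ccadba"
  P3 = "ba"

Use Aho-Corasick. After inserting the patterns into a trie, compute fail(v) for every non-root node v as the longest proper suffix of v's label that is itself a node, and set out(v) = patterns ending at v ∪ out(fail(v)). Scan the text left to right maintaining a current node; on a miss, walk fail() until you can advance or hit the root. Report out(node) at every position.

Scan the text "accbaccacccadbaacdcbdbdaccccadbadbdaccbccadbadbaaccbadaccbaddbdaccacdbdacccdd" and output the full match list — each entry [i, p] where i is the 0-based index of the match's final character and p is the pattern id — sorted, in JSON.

Build:
Trie (insert patterns):
  0='ε' goto a→7 b→18 c→12 d→1
  1='d' goto b→2
  2='db' goto d→3
  3='dbd' goto a→4
  4='dbda' goto c→5
  5='dbdac' goto c→6
  6='dbdacc' goto ·  [P0 ends]
  7='a' goto c→8
  8='ac' goto c→9
  9='acc' goto b→10
  10='accb' goto a→11
  11='accba' goto ·  [P1 ends]
  12='c' goto c→13
  13='cc' goto a→14
  14='cca' goto d→15
  15='ccad' goto b→16
  16='ccadb' goto a→17
  17='ccadba' goto ·  [P2 ends]
  18='b' goto a→19
  19='ba' goto ·  [P3 ends]

BFS fail/out derivation:
  n1('d'): parent n0 fail=0; on 'd' 0 → fail=0;  out ∅∪∅=∅
  n7('a'): parent n0 fail=0; on 'a' 0 → fail=0;  out ∅∪∅=∅
  n12('c'): parent n0 fail=0; on 'c' 0 → fail=0;  out ∅∪∅=∅
  n18('b'): parent n0 fail=0; on 'b' 0 → fail=0;  out ∅∪∅=∅
  n2('db'): parent n1 fail=0; on 'b' 0 → fail=18;  out ∅∪∅=∅
  n8('ac'): parent n7 fail=0; on 'c' 0 → fail=12;  out ∅∪∅=∅
  n13('cc'): parent n12 fail=0; on 'c' 0 → fail=12;  out ∅∪∅=∅
  n19('ba'): parent n18 fail=0; on 'a' 0 → fail=7;  out {3}∪∅={3}
  n3('dbd'): parent n2 fail=18; on 'd' 18→0 → fail=1;  out ∅∪∅=∅
  n9('acc'): parent n8 fail=12; on 'c' 12 → fail=13;  out ∅∪∅=∅
  n14('cca'): parent n13 fail=12; on 'a' 12→0 → fail=7;  out ∅∪∅=∅
  n4('dbda'): parent n3 fail=1; on 'a' 1→0 → fail=7;  out ∅∪∅=∅
  n10('accb'): parent n9 fail=13; on 'b' 13→12→0 → fail=18;  out ∅∪∅=∅
  n15('ccad'): parent n14 fail=7; on 'd' 7→0 → fail=1;  out ∅∪∅=∅
  n5('dbdac'): parent n4 fail=7; on 'c' 7 → fail=8;  out ∅∪∅=∅
  n11('accba'): parent n10 fail=18; on 'a' 18 → fail=19;  out {1}∪{3}={1,3}
  n16('ccadb'): parent n15 fail=1; on 'b' 1 → fail=2;  out ∅∪∅=∅
  n6('dbdacc'): parent n5 fail=8; on 'c' 8 → fail=9;  out {0}∪∅={0}
  n17('ccadba'): parent n16 fail=2; on 'a' 2→18 → fail=19;  out {2}∪{3}={2,3}

Scan:
pos 0 'a': at 7
pos 1 'c': at 8
pos 2 'c': at 9
pos 3 'b': at 10
pos 4 'a': at 11  → match P1@[0:4],P3@[3:4]
pos 5 'c': at 8 (via fail)
pos 6 'c': at 9
pos 7 'a': at 14 (via fail)
pos 8 'c': at 8 (via fail)
pos 9 'c': at 9
pos 10 'c': at 13 (via fail)
pos 11 'a': at 14
pos 12 'd': at 15
pos 13 'b': at 16
pos 14 'a': at 17  → match P2@[9:14],P3@[13:14]
pos 15 'a': at 7 (via fail)
pos 16 'c': at 8
pos 17 'd': at 1 (via fail)
pos 18 'c': at 12 (via fail)
pos 19 'b': at 18 (via fail)
pos 20 'd': at 1 (via fail)
pos 21 'b': at 2
pos 22 'd': at 3
pos 23 'a': at 4
pos 24 'c': at 5
pos 25 'c': at 6  → match P0@[20:25]
pos 26 'c': at 13 (via fail)
pos 27 'c': at 13 (via fail)
pos 28 'a': at 14
pos 29 'd': at 15
pos 30 'b': at 16
pos 31 'a': at 17  → match P2@[26:31],P3@[30:31]
pos 32 'd': at 1 (via fail)
pos 33 'b': at 2
pos 34 'd': at 3
pos 35 'a': at 4
pos 36 'c': at 5
pos 37 'c': at 6  → match P0@[32:37]
pos 38 'b': at 10 (via fail)
pos 39 'c': at 12 (via fail)
pos 40 'c': at 13
pos 41 'a': at 14
pos 42 'd': at 15
pos 43 'b': at 16
pos 44 'a': at 17  → match P2@[39:44],P3@[43:44]
pos 45 'd': at 1 (via fail)
pos 46 'b': at 2
pos 47 'a': at 19 (via fail)  → match P3@[46:47]
pos 48 'a': at 7 (via fail)
pos 49 'c': at 8
pos 50 'c': at 9
pos 51 'b': at 10
pos 52 'a': at 11  → match P1@[48:52],P3@[51:52]
pos 53 'd': at 1 (via fail)
pos 54 'a': at 7 (via fail)
pos 55 'c': at 8
pos 56 'c': at 9
pos 57 'b': at 10
pos 58 'a': at 11  → match P1@[54:58],P3@[57:58]
pos 59 'd': at 1 (via fail)
pos 60 'd': at 1 (via fail)
pos 61 'b': at 2
pos 62 'd': at 3
pos 63 'a': at 4
pos 64 'c': at 5
pos 65 'c': at 6  → match P0@[60:65]
pos 66 'a': at 14 (via fail)
pos 67 'c': at 8 (via fail)
pos 68 'd': at 1 (via fail)
pos 69 'b': at 2
pos 70 'd': at 3
pos 71 'a': at 4
pos 72 'c': at 5
pos 73 'c': at 6  → match P0@[68:73]
pos 74 'c': at 13 (via fail)
pos 75 'd': at 1 (via fail)
pos 76 'd': at 1 (via fail)

Matches: [[4,1],[4,3],[14,2],[14,3],[25,0],[31,2],[31,3],[37,0],[44,2],[44,3],[47,3],[52,1],[52,3],[58,1],[58,3],[65,0],[73,0]]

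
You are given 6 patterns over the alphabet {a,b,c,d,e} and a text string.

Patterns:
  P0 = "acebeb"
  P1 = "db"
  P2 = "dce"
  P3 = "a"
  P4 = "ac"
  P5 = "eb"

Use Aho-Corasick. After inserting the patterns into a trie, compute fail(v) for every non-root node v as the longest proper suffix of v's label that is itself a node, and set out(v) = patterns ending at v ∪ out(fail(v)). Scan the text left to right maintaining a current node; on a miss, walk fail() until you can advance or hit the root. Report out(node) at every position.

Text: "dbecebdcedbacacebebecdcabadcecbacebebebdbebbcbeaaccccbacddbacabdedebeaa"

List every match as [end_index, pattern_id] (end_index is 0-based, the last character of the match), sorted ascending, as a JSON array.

Build:
Trie (insert patterns):
  0='ε' goto a→1 d→7 e→11
  1='a' goto c→2  ←P3
  2='ac' goto e→3  ←P4
  3='ace' goto b→4
  4='aceb' goto e→5
  5='acebe' goto b→6
  6='acebeb' goto ·  ←P0
  7='d' goto b→8 c→9
  8='db' goto ·  ←P1
  9='dc' goto e→10
  10='dce' goto ·  ←P2
  11='e' goto b→12
  12='eb' goto ·  ←P5

BFS fail/out derivation:
  fail(1) 'a': from fail(0)=0 chase 'a': 0 ⇒ 0;  out={3}∪out(0)={3}
  fail(7) 'd': from fail(0)=0 chase 'd': 0 ⇒ 0;  out=∅∪out(0)=∅
  fail(11) 'e': from fail(0)=0 chase 'e': 0 ⇒ 0;  out=∅∪out(0)=∅
  fail(2) 'ac': from fail(1)=0 chase 'c': 0 ⇒ 0;  out={4}∪out(0)={4}
  fail(8) 'db': from fail(7)=0 chase 'b': 0 ⇒ 0;  out={1}∪out(0)={1}
  fail(9) 'dc': from fail(7)=0 chase 'c': 0 ⇒ 0;  out=∅∪out(0)=∅
  fail(12) 'eb': from fail(11)=0 chase 'b': 0 ⇒ 0;  out={5}∪out(0)={5}
  fail(3) 'ace': from fail(2)=0 chase 'e': 0 ⇒ 11;  out=∅∪out(11)=∅
  fail(10) 'dce': from fail(9)=0 chase 'e': 0 ⇒ 11;  out={2}∪out(11)={2}
  fail(4) 'aceb': from fail(3)=11 chase 'b': 11 ⇒ 12;  out=∅∪out(12)={5}
  fail(5) 'acebe': from fail(4)=12 chase 'e': 12→0 ⇒ 11;  out=∅∪out(11)=∅
  fail(6) 'acebeb': from fail(5)=11 chase 'b': 11 ⇒ 12;  out={0}∪out(12)={0,5}

Text stream:
[0] read 'd'  n0⇒n7
[1] read 'b'  n7⇒n8  emit P1@[0:1]
[2] read 'e'  n8⇒n11 (fail-walked)
[3] read 'c'  n11⇒n0 (fail-walked)
[4] read 'e'  n0⇒n11
[5] read 'b'  n11⇒n12  emit P5@[4:5]
[6] read 'd'  n12⇒n7 (fail-walked)
[7] read 'c'  n7⇒n9
[8] read 'e'  n9⇒n10  emit P2@[6:8]
[9] read 'd'  n10⇒n7 (fail-walked)
[10] read 'b'  n7⇒n8  emit P1@[9:10]
[11] read 'a'  n8⇒n1 (fail-walked)  emit P3@[11:11]
[12] read 'c'  n1⇒n2  emit P4@[11:12]
[13] read 'a'  n2⇒n1 (fail-walked)  emit P3@[13:13]
[14] read 'c'  n1⇒n2  emit P4@[13:14]
[15] read 'e'  n2⇒n3
[16] read 'b'  n3⇒n4  emit P5@[15:16]
[17] read 'e'  n4⇒n5
[18] read 'b'  n5⇒n6  emit P0@[13:18],P5@[17:18]
[19] read 'e'  n6⇒n11 (fail-walked)
[20] read 'c'  n11⇒n0 (fail-walked)
[21] read 'd'  n0⇒n7
[22] read 'c'  n7⇒n9
[23] read 'a'  n9⇒n1 (fail-walked)  emit P3@[23:23]
[24] read 'b'  n1⇒n0 (fail-walked)
[25] read 'a'  n0⇒n1  emit P3@[25:25]
[26] read 'd'  n1⇒n7 (fail-walked)
[27] read 'c'  n7⇒n9
[28] read 'e'  n9⇒n10  emit P2@[26:28]
[29] read 'c'  n10⇒n0 (fail-walked)
[30] read 'b'  n0⇒n0
[31] read 'a'  n0⇒n1  emit P3@[31:31]
[32] read 'c'  n1⇒n2  emit P4@[31:32]
[33] read 'e'  n2⇒n3
[34] read 'b'  n3⇒n4  emit P5@[33:34]
[35] read 'e'  n4⇒n5
[36] read 'b'  n5⇒n6  emit P0@[31:36],P5@[35:36]
[37] read 'e'  n6⇒n11 (fail-walked)
[38] read 'b'  n11⇒n12  emit P5@[37:38]
[39] read 'd'  n12⇒n7 (fail-walked)
[40] read 'b'  n7⇒n8  emit P1@[39:40]
[41] read 'e'  n8⇒n11 (fail-walked)
[42] read 'b'  n11⇒n12  emit P5@[41:42]
[43] read 'b'  n12⇒n0 (fail-walked)
[44] read 'c'  n0⇒n0
[45] read 'b'  n0⇒n0
[46] read 'e'  n0⇒n11
[47] read 'a'  n11⇒n1 (fail-walked)  emit P3@[47:47]
[48] read 'a'  n1⇒n1 (fail-walked)  emit P3@[48:48]
[49] read 'c'  n1⇒n2  emit P4@[48:49]
[50] read 'c'  n2⇒n0 (fail-walked)
[51] read 'c'  n0⇒n0
[52] read 'c'  n0⇒n0
[53] read 'b'  n0⇒n0
[54] read 'a'  n0⇒n1  emit P3@[54:54]
[55] read 'c'  n1⇒n2  emit P4@[54:55]
[56] read 'd'  n2⇒n7 (fail-walked)
[57] read 'd'  n7⇒n7 (fail-walked)
[58] read 'b'  n7⇒n8  emit P1@[57:58]
[59] read 'a'  n8⇒n1 (fail-walked)  emit P3@[59:59]
[60] read 'c'  n1⇒n2  emit P4@[59:60]
[61] read 'a'  n2⇒n1 (fail-walked)  emit P3@[61:61]
[62] read 'b'  n1⇒n0 (fail-walked)
[63] read 'd'  n0⇒n7
[64] read 'e'  n7⇒n11 (fail-walked)
[65] read 'd'  n11⇒n7 (fail-walked)
[66] read 'e'  n7⇒n11 (fail-walked)
[67] read 'b'  n11⇒n12  emit P5@[66:67]
[68] read 'e'  n12⇒n11 (fail-walked)
[69] read 'a'  n11⇒n1 (fail-walked)  emit P3@[69:69]
[70] read 'a'  n1⇒n1 (fail-walked)  emit P3@[70:70]

Result: [[1,1],[5,5],[8,2],[10,1],[11,3],[12,4],[13,3],[14,4],[16,5],[18,0],[18,5],[23,3],[25,3],[28,2],[31,3],[32,4],[34,5],[36,0],[36,5],[38,5],[40,1],[42,5],[47,3],[48,3],[49,4],[54,3],[55,4],[58,1],[59,3],[60,4],[61,3],[67,5],[69,3],[70,3]]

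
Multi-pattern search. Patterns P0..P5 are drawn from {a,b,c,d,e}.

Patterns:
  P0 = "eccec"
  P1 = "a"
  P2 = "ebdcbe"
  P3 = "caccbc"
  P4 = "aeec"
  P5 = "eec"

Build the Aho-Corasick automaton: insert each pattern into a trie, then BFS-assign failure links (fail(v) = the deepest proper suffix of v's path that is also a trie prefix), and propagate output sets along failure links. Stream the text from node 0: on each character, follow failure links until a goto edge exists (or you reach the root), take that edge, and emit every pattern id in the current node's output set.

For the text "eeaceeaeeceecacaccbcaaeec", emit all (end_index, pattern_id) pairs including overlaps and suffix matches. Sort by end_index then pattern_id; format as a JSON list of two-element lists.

Build automaton:
Trie nodes:
  n0 'ε': a→6 c→12 e→1
  n1 'e': b→7 c→2 e→21
  n2 'ec': c→3
  n3 'ecc': e→4
  n4 'ecce': c→5
  n5 'eccec': ·  ←P0
  n6 'a': e→18  ←P1
  n7 'eb': d→8
  n8 'ebd': c→9
  n9 'ebdc': b→10
  n10 'ebdcb': e→11
  n11 'ebdcbe': ·  ←P2
  n12 'c': a→13
  n13 'ca': c→14
  n14 'cac': c→15
  n15 'cacc': b→16
  n16 'caccb': c→17
  n17 'caccbc': ·  ←P3
  n18 'ae': e→19
  n19 'aee': c→20
  n20 'aeec': ·  ←P4
  n21 'ee': c→22
  n22 'eec': ·  ←P5

Failure links (BFS by depth):
  n1('e'): parent n0 fail=0; on 'e' 0 → fail=0;  out ∅∪∅=∅
  n6('a'): parent n0 fail=0; on 'a' 0 → fail=0;  out {1}∪∅={1}
  n12('c'): parent n0 fail=0; on 'c' 0 → fail=0;  out ∅∪∅=∅
  n2('ec'): parent n1 fail=0; on 'c' 0 → fail=12;  out ∅∪∅=∅
  n7('eb'): parent n1 fail=0; on 'b' 0 → fail=0;  out ∅∪∅=∅
  n13('ca'): parent n12 fail=0; on 'a' 0 → fail=6;  out ∅∪{1}={1}
  n18('ae'): parent n6 fail=0; on 'e' 0 → fail=1;  out ∅∪∅=∅
  n21('ee'): parent n1 fail=0; on 'e' 0 → fail=1;  out ∅∪∅=∅
  n3('ecc'): parent n2 fail=12; on 'c' 12→0 → fail=12;  out ∅∪∅=∅
  n8('ebd'): parent n7 fail=0; on 'd' 0 → fail=0;  out ∅∪∅=∅
  n14('cac'): parent n13 fail=6; on 'c' 6→0 → fail=12;  out ∅∪∅=∅
  n19('aee'): parent n18 fail=1; on 'e' 1 → fail=21;  out ∅∪∅=∅
  n22('eec'): parent n21 fail=1; on 'c' 1 → fail=2;  out {5}∪∅={5}
  n4('ecce'): parent n3 fail=12; on 'e' 12→0 → fail=1;  out ∅∪∅=∅
  n9('ebdc'): parent n8 fail=0; on 'c' 0 → fail=12;  out ∅∪∅=∅
  n15('cacc'): parent n14 fail=12; on 'c' 12→0 → fail=12;  out ∅∪∅=∅
  n20('aeec'): parent n19 fail=21; on 'c' 21 → fail=22;  out {4}∪{5}={4,5}
  n5('eccec'): parent n4 fail=1; on 'c' 1 → fail=2;  out {0}∪∅={0}
  n10('ebdcb'): parent n9 fail=12; on 'b' 12→0 → fail=0;  out ∅∪∅=∅
  n16('caccb'): parent n15 fail=12; on 'b' 12→0 → fail=0;  out ∅∪∅=∅
  n11('ebdcbe'): parent n10 fail=0; on 'e' 0 → fail=1;  out {2}∪∅={2}
  n17('caccbc'): parent n16 fail=0; on 'c' 0 → fail=12;  out {3}∪∅={3}

Text stream:
i=0 'e': node 0→1
i=1 'e': node 1→21
i=2 'a': node 21→6 (via fail)  emit P1@[2:2]
i=3 'c': node 6→12 (via fail)
i=4 'e': node 12→1 (via fail)
i=5 'e': node 1→21
i=6 'a': node 21→6 (via fail)  emit P1@[6:6]
i=7 'e': node 6→18
i=8 'e': node 18→19
i=9 'c': node 19→20  emit P4@[6:9],P5@[7:9]
i=10 'e': node 20→1 (via fail)
i=11 'e': node 1→21
i=12 'c': node 21→22  emit P5@[10:12]
i=13 'a': node 22→13 (via fail)  emit P1@[13:13]
i=14 'c': node 13→14
i=15 'a': node 14→13 (via fail)  emit P1@[15:15]
i=16 'c': node 13→14
i=17 'c': node 14→15
i=18 'b': node 15→16
i=19 'c': node 16→17  emit P3@[14:19]
i=20 'a': node 17→13 (via fail)  emit P1@[20:20]
i=21 'a': node 13→6 (via fail)  emit P1@[21:21]
i=22 'e': node 6→18
i=23 'e': node 18→19
i=24 'c': node 19→20  emit P4@[21:24],P5@[22:24]

Matches: [[2,1],[6,1],[9,4],[9,5],[12,5],[13,1],[15,1],[19,3],[20,1],[21,1],[24,4],[24,5]]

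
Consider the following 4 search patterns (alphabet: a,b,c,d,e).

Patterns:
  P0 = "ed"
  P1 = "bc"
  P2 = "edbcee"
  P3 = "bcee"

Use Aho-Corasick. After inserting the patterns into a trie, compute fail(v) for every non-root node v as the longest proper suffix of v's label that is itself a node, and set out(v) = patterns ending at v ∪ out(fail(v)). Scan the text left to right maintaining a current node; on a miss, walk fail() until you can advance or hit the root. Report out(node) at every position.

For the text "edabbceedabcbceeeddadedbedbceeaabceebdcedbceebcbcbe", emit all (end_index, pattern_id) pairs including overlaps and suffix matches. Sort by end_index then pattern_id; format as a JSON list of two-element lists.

Build:
Trie (insert patterns):
  n0 'ε': b→3 e→1
  n1 'e': d→2
  n2 'ed': b→5  [P0 ends]
  n3 'b': c→4
  n4 'bc': e→9  [P1 ends]
  n5 'edb': c→6
  n6 'edbc': e→7
  n7 'edbce': e→8
  n8 'edbcee': ·  [P2 ends]
  n9 'bce': e→10
  n10 'bcee': ·  [P3 ends]

BFS fail/out derivation:
  n1('e'): parent n0 fail=0; on 'e' 0 → fail=0;  out ∅∪∅=∅
  n3('b'): parent n0 fail=0; on 'b' 0 → fail=0;  out ∅∪∅=∅
  n2('ed'): parent n1 fail=0; on 'd' 0 → fail=0;  out {0}∪∅={0}
  n4('bc'): parent n3 fail=0; on 'c' 0 → fail=0;  out {1}∪∅={1}
  n5('edb'): parent n2 fail=0; on 'b' 0 → fail=3;  out ∅∪∅=∅
  n9('bce'): parent n4 fail=0; on 'e' 0 → fail=1;  out ∅∪∅=∅
  n6('edbc'): parent n5 fail=3; on 'c' 3 → fail=4;  out ∅∪{1}={1}
  n10('bcee'): parent n9 fail=1; on 'e' 1→0 → fail=1;  out {3}∪∅={3}
  n7('edbce'): parent n6 fail=4; on 'e' 4 → fail=9;  out ∅∪∅=∅
  n8('edbcee'): parent n7 fail=9; on 'e' 9 → fail=10;  out {2}∪{3}={2,3}

Text stream:
i=0 'e': node 0→1
i=1 'd': node 1→2  emit P0@[0:1]
i=2 'a': node 2→0 (fail-walked)
i=3 'b': node 0→3
i=4 'b': node 3→3 (fail-walked)
i=5 'c': node 3→4  emit P1@[4:5]
i=6 'e': node 4→9
i=7 'e': node 9→10  emit P3@[4:7]
i=8 'd': node 10→2 (fail-walked)  emit P0@[7:8]
i=9 'a': node 2→0 (fail-walked)
i=10 'b': node 0→3
i=11 'c': node 3→4  emit P1@[10:11]
i=12 'b': node 4→3 (fail-walked)
i=13 'c': node 3→4  emit P1@[12:13]
i=14 'e': node 4→9
i=15 'e': node 9→10  emit P3@[12:15]
i=16 'e': node 10→1 (fail-walked)
i=17 'd': node 1→2  emit P0@[16:17]
i=18 'd': node 2→0 (fail-walked)
i=19 'a': node 0→0
i=20 'd': node 0→0
i=21 'e': node 0→1
i=22 'd': node 1→2  emit P0@[21:22]
i=23 'b': node 2→5
i=24 'e': node 5→1 (fail-walked)
i=25 'd': node 1→2  emit P0@[24:25]
i=26 'b': node 2→5
i=27 'c': node 5→6  emit P1@[26:27]
i=28 'e': node 6→7
i=29 'e': node 7→8  emit P2@[24:29],P3@[26:29]
i=30 'a': node 8→0 (fail-walked)
i=31 'a': node 0→0
i=32 'b': node 0→3
i=33 'c': node 3→4  emit P1@[32:33]
i=34 'e': node 4→9
i=35 'e': node 9→10  emit P3@[32:35]
i=36 'b': node 10→3 (fail-walked)
i=37 'd': node 3→0 (fail-walked)
i=38 'c': node 0→0
i=39 'e': node 0→1
i=40 'd': node 1→2  emit P0@[39:40]
i=41 'b': node 2→5
i=42 'c': node 5→6  emit P1@[41:42]
i=43 'e': node 6→7
i=44 'e': node 7→8  emit P2@[39:44],P3@[41:44]
i=45 'b': node 8→3 (fail-walked)
i=46 'c': node 3→4  emit P1@[45:46]
i=47 'b': node 4→3 (fail-walked)
i=48 'c': node 3→4  emit P1@[47:48]
i=49 'b': node 4→3 (fail-walked)
i=50 'e': node 3→1 (fail-walked)

Result: [[1,0],[5,1],[7,3],[8,0],[11,1],[13,1],[15,3],[17,0],[22,0],[25,0],[27,1],[29,2],[29,3],[33,1],[35,3],[40,0],[42,1],[44,2],[44,3],[46,1],[48,1]]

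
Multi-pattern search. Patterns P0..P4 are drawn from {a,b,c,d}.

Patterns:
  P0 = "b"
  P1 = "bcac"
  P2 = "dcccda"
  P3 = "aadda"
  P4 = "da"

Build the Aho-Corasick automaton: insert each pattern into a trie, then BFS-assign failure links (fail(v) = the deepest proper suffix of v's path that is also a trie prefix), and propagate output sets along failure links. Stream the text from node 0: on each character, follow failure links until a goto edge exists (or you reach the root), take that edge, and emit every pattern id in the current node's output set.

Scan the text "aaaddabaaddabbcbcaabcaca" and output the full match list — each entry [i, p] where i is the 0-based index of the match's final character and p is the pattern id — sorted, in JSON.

Build:
Trie (insert patterns):
  0='ε' goto a→11 b→1 d→5
  1='b' goto c→2  ←P0
  2='bc' goto a→3
  3='bca' goto c→4
  4='bcac' goto ·  ←P1
  5='d' goto a→16 c→6
  6='dc' goto c→7
  7='dcc' goto c→8
  8='dccc' goto d→9
  9='dcccd' goto a→10
  10='dcccda' goto ·  ←P2
  11='a' goto a→12
  12='aa' goto d→13
  13='aad' goto d→14
  14='aadd' goto a→15
  15='aadda' goto ·  ←P3
  16='da' goto ·  ←P4

BFS fail/out derivation:
  n1('b'): parent n0 fail=0; on 'b' 0 → fail=0;  out {0}∪∅={0}
  n5('d'): parent n0 fail=0; on 'd' 0 → fail=0;  out ∅∪∅=∅
  n11('a'): parent n0 fail=0; on 'a' 0 → fail=0;  out ∅∪∅=∅
  n2('bc'): parent n1 fail=0; on 'c' 0 → fail=0;  out ∅∪∅=∅
  n6('dc'): parent n5 fail=0; on 'c' 0 → fail=0;  out ∅∪∅=∅
  n12('aa'): parent n11 fail=0; on 'a' 0 → fail=11;  out ∅∪∅=∅
  n16('da'): parent n5 fail=0; on 'a' 0 → fail=11;  out {4}∪∅={4}
  n3('bca'): parent n2 fail=0; on 'a' 0 → fail=11;  out ∅∪∅=∅
  n7('dcc'): parent n6 fail=0; on 'c' 0 → fail=0;  out ∅∪∅=∅
  n13('aad'): parent n12 fail=11; on 'd' 11→0 → fail=5;  out ∅∪∅=∅
  n4('bcac'): parent n3 fail=11; on 'c' 11→0 → fail=0;  out {1}∪∅={1}
  n8('dccc'): parent n7 fail=0; on 'c' 0 → fail=0;  out ∅∪∅=∅
  n14('aadd'): parent n13 fail=5; on 'd' 5→0 → fail=5;  out ∅∪∅=∅
  n9('dcccd'): parent n8 fail=0; on 'd' 0 → fail=5;  out ∅∪∅=∅
  n15('aadda'): parent n14 fail=5; on 'a' 5 → fail=16;  out {3}∪{4}={3,4}
  n10('dcccda'): parent n9 fail=5; on 'a' 5 → fail=16;  out {2}∪{4}={2,4}

Scan:
[0] read 'a'  n0⇒n11
[1] read 'a'  n11⇒n12
[2] read 'a'  n12⇒n12 (fail-walked)
[3] read 'd'  n12⇒n13
[4] read 'd'  n13⇒n14
[5] read 'a'  n14⇒n15  → match P3@[1:5],P4@[4:5]
[6] read 'b'  n15⇒n1 (fail-walked)  → match P0@[6:6]
[7] read 'a'  n1⇒n11 (fail-walked)
[8] read 'a'  n11⇒n12
[9] read 'd'  n12⇒n13
[10] read 'd'  n13⇒n14
[11] read 'a'  n14⇒n15  → match P3@[7:11],P4@[10:11]
[12] read 'b'  n15⇒n1 (fail-walked)  → match P0@[12:12]
[13] read 'b'  n1⇒n1 (fail-walked)  → match P0@[13:13]
[14] read 'c'  n1⇒n2
[15] read 'b'  n2⇒n1 (fail-walked)  → match P0@[15:15]
[16] read 'c'  n1⇒n2
[17] read 'a'  n2⇒n3
[18] read 'a'  n3⇒n12 (fail-walked)
[19] read 'b'  n12⇒n1 (fail-walked)  → match P0@[19:19]
[20] read 'c'  n1⇒n2
[21] read 'a'  n2⇒n3
[22] read 'c'  n3⇒n4  → match P1@[19:22]
[23] read 'a'  n4⇒n11 (fail-walked)

Result: [[5,3],[5,4],[6,0],[11,3],[11,4],[12,0],[13,0],[15,0],[19,0],[22,1]]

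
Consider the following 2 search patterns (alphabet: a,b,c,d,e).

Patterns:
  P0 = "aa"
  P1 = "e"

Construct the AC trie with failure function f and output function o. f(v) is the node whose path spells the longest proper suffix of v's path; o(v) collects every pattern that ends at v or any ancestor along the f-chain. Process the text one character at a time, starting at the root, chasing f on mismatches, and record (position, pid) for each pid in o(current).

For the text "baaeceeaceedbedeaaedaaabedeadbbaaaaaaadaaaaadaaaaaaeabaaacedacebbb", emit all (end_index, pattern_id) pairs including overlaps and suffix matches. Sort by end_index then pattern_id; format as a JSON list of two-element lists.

Build automaton:
Trie nodes:
  n0 'ε': a→1 e→3
  n1 'a': a→2
  n2 'aa': ·  [P0 ends]
  n3 'e': ·  [P1 ends]

BFS fail/out derivation:
  fail(1) 'a': from fail(0)=0 chase 'a': 0 ⇒ 0;  out=∅∪out(0)=∅
  fail(3) 'e': from fail(0)=0 chase 'e': 0 ⇒ 0;  out={1}∪out(0)={1}
  fail(2) 'aa': from fail(1)=0 chase 'a': 0 ⇒ 1;  out={0}∪out(1)={0}

Run:
i=0 'b': node 0→0
i=1 'a': node 0→1
i=2 'a': node 1→2  emit P0@[1:2]
i=3 'e': node 2→3 (fail-walked)  emit P1@[3:3]
i=4 'c': node 3→0 (fail-walked)
i=5 'e': node 0→3  emit P1@[5:5]
i=6 'e': node 3→3 (fail-walked)  emit P1@[6:6]
i=7 'a': node 3→1 (fail-walked)
i=8 'c': node 1→0 (fail-walked)
i=9 'e': node 0→3  emit P1@[9:9]
i=10 'e': node 3→3 (fail-walked)  emit P1@[10:10]
i=11 'd': node 3→0 (fail-walked)
i=12 'b': node 0→0
i=13 'e': node 0→3  emit P1@[13:13]
i=14 'd': node 3→0 (fail-walked)
i=15 'e': node 0→3  emit P1@[15:15]
i=16 'a': node 3→1 (fail-walked)
i=17 'a': node 1→2  emit P0@[16:17]
i=18 'e': node 2→3 (fail-walked)  emit P1@[18:18]
i=19 'd': node 3→0 (fail-walked)
i=20 'a': node 0→1
i=21 'a': node 1→2  emit P0@[20:21]
i=22 'a': node 2→2 (fail-walked)  emit P0@[21:22]
i=23 'b': node 2→0 (fail-walked)
i=24 'e': node 0→3  emit P1@[24:24]
i=25 'd': node 3→0 (fail-walked)
i=26 'e': node 0→3  emit P1@[26:26]
i=27 'a': node 3→1 (fail-walked)
i=28 'd': node 1→0 (fail-walked)
i=29 'b': node 0→0
i=30 'b': node 0→0
i=31 'a': node 0→1
i=32 'a': node 1→2  emit P0@[31:32]
i=33 'a': node 2→2 (fail-walked)  emit P0@[32:33]
i=34 'a': node 2→2 (fail-walked)  emit P0@[33:34]
i=35 'a': node 2→2 (fail-walked)  emit P0@[34:35]
i=36 'a': node 2→2 (fail-walked)  emit P0@[35:36]
i=37 'a': node 2→2 (fail-walked)  emit P0@[36:37]
i=38 'd': node 2→0 (fail-walked)
i=39 'a': node 0→1
i=40 'a': node 1→2  emit P0@[39:40]
i=41 'a': node 2→2 (fail-walked)  emit P0@[40:41]
i=42 'a': node 2→2 (fail-walked)  emit P0@[41:42]
i=43 'a': node 2→2 (fail-walked)  emit P0@[42:43]
i=44 'd': node 2→0 (fail-walked)
i=45 'a': node 0→1
i=46 'a': node 1→2  emit P0@[45:46]
i=47 'a': node 2→2 (fail-walked)  emit P0@[46:47]
i=48 'a': node 2→2 (fail-walked)  emit P0@[47:48]
i=49 'a': node 2→2 (fail-walked)  emit P0@[48:49]
i=50 'a': node 2→2 (fail-walked)  emit P0@[49:50]
i=51 'e': node 2→3 (fail-walked)  emit P1@[51:51]
i=52 'a': node 3→1 (fail-walked)
i=53 'b': node 1→0 (fail-walked)
i=54 'a': node 0→1
i=55 'a': node 1→2  emit P0@[54:55]
i=56 'a': node 2→2 (fail-walked)  emit P0@[55:56]
i=57 'c': node 2→0 (fail-walked)
i=58 'e': node 0→3  emit P1@[58:58]
i=59 'd': node 3→0 (fail-walked)
i=60 'a': node 0→1
i=61 'c': node 1→0 (fail-walked)
i=62 'e': node 0→3  emit P1@[62:62]
i=63 'b': node 3→0 (fail-walked)
i=64 'b': node 0→0
i=65 'b': node 0→0

All matches (sorted): [[2,0],[3,1],[5,1],[6,1],[9,1],[10,1],[13,1],[15,1],[17,0],[18,1],[21,0],[22,0],[24,1],[26,1],[32,0],[33,0],[34,0],[35,0],[36,0],[37,0],[40,0],[41,0],[42,0],[43,0],[46,0],[47,0],[48,0],[49,0],[50,0],[51,1],[55,0],[56,0],[58,1],[62,1]]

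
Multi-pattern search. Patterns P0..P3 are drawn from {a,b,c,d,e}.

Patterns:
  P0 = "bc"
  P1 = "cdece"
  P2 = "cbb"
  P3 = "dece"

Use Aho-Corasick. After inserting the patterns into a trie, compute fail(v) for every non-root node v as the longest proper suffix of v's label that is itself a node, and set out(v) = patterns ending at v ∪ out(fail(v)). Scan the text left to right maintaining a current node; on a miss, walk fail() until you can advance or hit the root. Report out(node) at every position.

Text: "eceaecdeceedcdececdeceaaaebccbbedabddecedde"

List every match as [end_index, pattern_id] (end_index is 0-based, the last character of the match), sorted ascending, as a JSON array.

Construct AC machine:
Trie nodes:
  0='ε' goto b→1 c→3 d→10
  1='b' goto c→2
  2='bc' goto ·  ←P0
  3='c' goto b→8 d→4
  4='cd' goto e→5
  5='cde' goto c→6
  6='cdec' goto e→7
  7='cdece' goto ·  ←P1
  8='cb' goto b→9
  9='cbb' goto ·  ←P2
  10='d' goto e→11
  11='de' goto c→12
  12='dec' goto e→13
  13='dece' goto ·  ←P3

BFS fail/out derivation:
  fail(1) 'b': from fail(0)=0 chase 'b': 0 ⇒ 0;  out=∅∪out(0)=∅
  fail(3) 'c': from fail(0)=0 chase 'c': 0 ⇒ 0;  out=∅∪out(0)=∅
  fail(10) 'd': from fail(0)=0 chase 'd': 0 ⇒ 0;  out=∅∪out(0)=∅
  fail(2) 'bc': from fail(1)=0 chase 'c': 0 ⇒ 3;  out={0}∪out(3)={0}
  fail(4) 'cd': from fail(3)=0 chase 'd': 0 ⇒ 10;  out=∅∪out(10)=∅
  fail(8) 'cb': from fail(3)=0 chase 'b': 0 ⇒ 1;  out=∅∪out(1)=∅
  fail(11) 'de': from fail(10)=0 chase 'e': 0 ⇒ 0;  out=∅∪out(0)=∅
  fail(5) 'cde': from fail(4)=10 chase 'e': 10 ⇒ 11;  out=∅∪out(11)=∅
  fail(9) 'cbb': from fail(8)=1 chase 'b': 1→0 ⇒ 1;  out={2}∪out(1)={2}
  fail(12) 'dec': from fail(11)=0 chase 'c': 0 ⇒ 3;  out=∅∪out(3)=∅
  fail(6) 'cdec': from fail(5)=11 chase 'c': 11 ⇒ 12;  out=∅∪out(12)=∅
  fail(13) 'dece': from fail(12)=3 chase 'e': 3→0 ⇒ 0;  out={3}∪out(0)={3}
  fail(7) 'cdece': from fail(6)=12 chase 'e': 12 ⇒ 13;  out={1}∪out(13)={1,3}

Scan:
pos 0 'e': at 0
pos 1 'c': at 3
pos 2 'e': at 0 ·f
pos 3 'a': at 0
pos 4 'e': at 0
pos 5 'c': at 3
pos 6 'd': at 4
pos 7 'e': at 5
pos 8 'c': at 6
pos 9 'e': at 7  emit P1@[5:9],P3@[6:9]
pos 10 'e': at 0 ·f
pos 11 'd': at 10
pos 12 'c': at 3 ·f
pos 13 'd': at 4
pos 14 'e': at 5
pos 15 'c': at 6
pos 16 'e': at 7  emit P1@[12:16],P3@[13:16]
pos 17 'c': at 3 ·f
pos 18 'd': at 4
pos 19 'e': at 5
pos 20 'c': at 6
pos 21 'e': at 7  emit P1@[17:21],P3@[18:21]
pos 22 'a': at 0 ·f
pos 23 'a': at 0
pos 24 'a': at 0
pos 25 'e': at 0
pos 26 'b': at 1
pos 27 'c': at 2  emit P0@[26:27]
pos 28 'c': at 3 ·f
pos 29 'b': at 8
pos 30 'b': at 9  emit P2@[28:30]
pos 31 'e': at 0 ·f
pos 32 'd': at 10
pos 33 'a': at 0 ·f
pos 34 'b': at 1
pos 35 'd': at 10 ·f
pos 36 'd': at 10 ·f
pos 37 'e': at 11
pos 38 'c': at 12
pos 39 'e': at 13  emit P3@[36:39]
pos 40 'd': at 10 ·f
pos 41 'd': at 10 ·f
pos 42 'e': at 11

Matches: [[9,1],[9,3],[16,1],[16,3],[21,1],[21,3],[27,0],[30,2],[39,3]]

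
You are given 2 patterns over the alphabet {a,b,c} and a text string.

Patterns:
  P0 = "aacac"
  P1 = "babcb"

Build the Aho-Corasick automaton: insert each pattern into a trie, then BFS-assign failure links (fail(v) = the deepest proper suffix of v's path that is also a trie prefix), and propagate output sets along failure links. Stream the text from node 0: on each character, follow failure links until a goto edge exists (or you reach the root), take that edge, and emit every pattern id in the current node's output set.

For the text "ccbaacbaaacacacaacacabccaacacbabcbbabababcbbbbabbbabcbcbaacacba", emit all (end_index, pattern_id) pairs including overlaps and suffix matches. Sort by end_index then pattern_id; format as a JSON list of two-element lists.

Construct AC machine:
Trie nodes:
  n0 'ε': a→1 b→6
  n1 'a': a→2
  n2 'aa': c→3
  n3 'aac': a→4
  n4 'aaca': c→5
  n5 'aacac': ·  ←P0
  n6 'b': a→7
  n7 'ba': b→8
  n8 'bab': c→9
  n9 'babc': b→10
  n10 'babcb': ·  ←P1

BFS fail/out derivation:
  n1('a'): parent n0 fail=0; on 'a' 0 → fail=0;  out ∅∪∅=∅
  n6('b'): parent n0 fail=0; on 'b' 0 → fail=0;  out ∅∪∅=∅
  n2('aa'): parent n1 fail=0; on 'a' 0 → fail=1;  out ∅∪∅=∅
  n7('ba'): parent n6 fail=0; on 'a' 0 → fail=1;  out ∅∪∅=∅
  n3('aac'): parent n2 fail=1; on 'c' 1→0 → fail=0;  out ∅∪∅=∅
  n8('bab'): parent n7 fail=1; on 'b' 1→0 → fail=6;  out ∅∪∅=∅
  n4('aaca'): parent n3 fail=0; on 'a' 0 → fail=1;  out ∅∪∅=∅
  n9('babc'): parent n8 fail=6; on 'c' 6→0 → fail=0;  out ∅∪∅=∅
  n5('aacac'): parent n4 fail=1; on 'c' 1→0 → fail=0;  out {0}∪∅={0}
  n10('babcb'): parent n9 fail=0; on 'b' 0 → fail=6;  out {1}∪∅={1}

Run:
i=0 'c': node 0→0
i=1 'c': node 0→0
i=2 'b': node 0→6
i=3 'a': node 6→7
i=4 'a': node 7→2 (via fail)
i=5 'c': node 2→3
i=6 'b': node 3→6 (via fail)
i=7 'a': node 6→7
i=8 'a': node 7→2 (via fail)
i=9 'a': node 2→2 (via fail)
i=10 'c': node 2→3
i=11 'a': node 3→4
i=12 'c': node 4→5  emit P0@[8:12]
i=13 'a': node 5→1 (via fail)
i=14 'c': node 1→0 (via fail)
i=15 'a': node 0→1
i=16 'a': node 1→2
i=17 'c': node 2→3
i=18 'a': node 3→4
i=19 'c': node 4→5  emit P0@[15:19]
i=20 'a': node 5→1 (via fail)
i=21 'b': node 1→6 (via fail)
i=22 'c': node 6→0 (via fail)
i=23 'c': node 0→0
i=24 'a': node 0→1
i=25 'a': node 1→2
i=26 'c': node 2→3
i=27 'a': node 3→4
i=28 'c': node 4→5  emit P0@[24:28]
i=29 'b': node 5→6 (via fail)
i=30 'a': node 6→7
i=31 'b': node 7→8
i=32 'c': node 8→9
i=33 'b': node 9→10  emit P1@[29:33]
i=34 'b': node 10→6 (via fail)
i=35 'a': node 6→7
i=36 'b': node 7→8
i=37 'a': node 8→7 (via fail)
i=38 'b': node 7→8
i=39 'a': node 8→7 (via fail)
i=40 'b': node 7→8
i=41 'c': node 8→9
i=42 'b': node 9→10  emit P1@[38:42]
i=43 'b': node 10→6 (via fail)
i=44 'b': node 6→6 (via fail)
i=45 'b': node 6→6 (via fail)
i=46 'a': node 6→7
i=47 'b': node 7→8
i=48 'b': node 8→6 (via fail)
i=49 'b': node 6→6 (via fail)
i=50 'a': node 6→7
i=51 'b': node 7→8
i=52 'c': node 8→9
i=53 'b': node 9→10  emit P1@[49:53]
i=54 'c': node 10→0 (via fail)
i=55 'b': node 0→6
i=56 'a': node 6→7
i=57 'a': node 7→2 (via fail)
i=58 'c': node 2→3
i=59 'a': node 3→4
i=60 'c': node 4→5  emit P0@[56:60]
i=61 'b': node 5→6 (via fail)
i=62 'a': node 6→7

Result: [[12,0],[19,0],[28,0],[33,1],[42,1],[53,1],[60,0]]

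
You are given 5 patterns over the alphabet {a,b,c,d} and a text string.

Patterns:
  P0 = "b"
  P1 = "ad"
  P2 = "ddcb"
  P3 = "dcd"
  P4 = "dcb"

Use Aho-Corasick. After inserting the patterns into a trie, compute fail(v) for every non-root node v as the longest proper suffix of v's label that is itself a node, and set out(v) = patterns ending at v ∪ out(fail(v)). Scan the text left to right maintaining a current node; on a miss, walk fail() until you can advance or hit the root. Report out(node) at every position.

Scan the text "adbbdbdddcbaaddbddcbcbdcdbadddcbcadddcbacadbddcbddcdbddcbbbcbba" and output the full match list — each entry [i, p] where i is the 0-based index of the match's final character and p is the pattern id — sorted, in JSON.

Build automaton:
Trie nodes:
  n0 'ε': a→2 b→1 d→4
  n1 'b': ·  ←P0
  n2 'a': d→3
  n3 'ad': ·  ←P1
  n4 'd': c→8 d→5
  n5 'dd': c→6
  n6 'ddc': b→7
  n7 'ddcb': ·  ←P2
  n8 'dc': b→10 d→9
  n9 'dcd': ·  ←P3
  n10 'dcb': ·  ←P4

Failure links (BFS by depth):
  n1('b'): parent n0 fail=0; on 'b' 0 → fail=0;  out {0}∪∅={0}
  n2('a'): parent n0 fail=0; on 'a' 0 → fail=0;  out ∅∪∅=∅
  n4('d'): parent n0 fail=0; on 'd' 0 → fail=0;  out ∅∪∅=∅
  n3('ad'): parent n2 fail=0; on 'd' 0 → fail=4;  out {1}∪∅={1}
  n5('dd'): parent n4 fail=0; on 'd' 0 → fail=4;  out ∅∪∅=∅
  n8('dc'): parent n4 fail=0; on 'c' 0 → fail=0;  out ∅∪∅=∅
  n6('ddc'): parent n5 fail=4; on 'c' 4 → fail=8;  out ∅∪∅=∅
  n9('dcd'): parent n8 fail=0; on 'd' 0 → fail=4;  out {3}∪∅={3}
  n10('dcb'): parent n8 fail=0; on 'b' 0 → fail=1;  out {4}∪{0}={0,4}
  n7('ddcb'): parent n6 fail=8; on 'b' 8 → fail=10;  out {2}∪{0,4}={0,2,4}

Run:
[0] read 'a'  n0⇒n2
[1] read 'd'  n2⇒n3  ** P1@[0:1]
[2] read 'b'  n3⇒n1 (via fail)  ** P0@[2:2]
[3] read 'b'  n1⇒n1 (via fail)  ** P0@[3:3]
[4] read 'd'  n1⇒n4 (via fail)
[5] read 'b'  n4⇒n1 (via fail)  ** P0@[5:5]
[6] read 'd'  n1⇒n4 (via fail)
[7] read 'd'  n4⇒n5
[8] read 'd'  n5⇒n5 (via fail)
[9] read 'c'  n5⇒n6
[10] read 'b'  n6⇒n7  ** P0@[10:10],P2@[7:10],P4@[8:10]
[11] read 'a'  n7⇒n2 (via fail)
[12] read 'a'  n2⇒n2 (via fail)
[13] read 'd'  n2⇒n3  ** P1@[12:13]
[14] read 'd'  n3⇒n5 (via fail)
[15] read 'b'  n5⇒n1 (via fail)  ** P0@[15:15]
[16] read 'd'  n1⇒n4 (via fail)
[17] read 'd'  n4⇒n5
[18] read 'c'  n5⇒n6
[19] read 'b'  n6⇒n7  ** P0@[19:19],P2@[16:19],P4@[17:19]
[20] read 'c'  n7⇒n0 (via fail)
[21] read 'b'  n0⇒n1  ** P0@[21:21]
[22] read 'd'  n1⇒n4 (via fail)
[23] read 'c'  n4⇒n8
[24] read 'd'  n8⇒n9  ** P3@[22:24]
[25] read 'b'  n9⇒n1 (via fail)  ** P0@[25:25]
[26] read 'a'  n1⇒n2 (via fail)
[27] read 'd'  n2⇒n3  ** P1@[26:27]
[28] read 'd'  n3⇒n5 (via fail)
[29] read 'd'  n5⇒n5 (via fail)
[30] read 'c'  n5⇒n6
[31] read 'b'  n6⇒n7  ** P0@[31:31],P2@[28:31],P4@[29:31]
[32] read 'c'  n7⇒n0 (via fail)
[33] read 'a'  n0⇒n2
[34] read 'd'  n2⇒n3  ** P1@[33:34]
[35] read 'd'  n3⇒n5 (via fail)
[36] read 'd'  n5⇒n5 (via fail)
[37] read 'c'  n5⇒n6
[38] read 'b'  n6⇒n7  ** P0@[38:38],P2@[35:38],P4@[36:38]
[39] read 'a'  n7⇒n2 (via fail)
[40] read 'c'  n2⇒n0 (via fail)
[41] read 'a'  n0⇒n2
[42] read 'd'  n2⇒n3  ** P1@[41:42]
[43] read 'b'  n3⇒n1 (via fail)  ** P0@[43:43]
[44] read 'd'  n1⇒n4 (via fail)
[45] read 'd'  n4⇒n5
[46] read 'c'  n5⇒n6
[47] read 'b'  n6⇒n7  ** P0@[47:47],P2@[44:47],P4@[45:47]
[48] read 'd'  n7⇒n4 (via fail)
[49] read 'd'  n4⇒n5
[50] read 'c'  n5⇒n6
[51] read 'd'  n6⇒n9 (via fail)  ** P3@[49:51]
[52] read 'b'  n9⇒n1 (via fail)  ** P0@[52:52]
[53] read 'd'  n1⇒n4 (via fail)
[54] read 'd'  n4⇒n5
[55] read 'c'  n5⇒n6
[56] read 'b'  n6⇒n7  ** P0@[56:56],P2@[53:56],P4@[54:56]
[57] read 'b'  n7⇒n1 (via fail)  ** P0@[57:57]
[58] read 'b'  n1⇒n1 (via fail)  ** P0@[58:58]
[59] read 'c'  n1⇒n0 (via fail)
[60] read 'b'  n0⇒n1  ** P0@[60:60]
[61] read 'b'  n1⇒n1 (via fail)  ** P0@[61:61]
[62] read 'a'  n1⇒n2 (via fail)

Matches: [[1,1],[2,0],[3,0],[5,0],[10,0],[10,2],[10,4],[13,1],[15,0],[19,0],[19,2],[19,4],[21,0],[24,3],[25,0],[27,1],[31,0],[31,2],[31,4],[34,1],[38,0],[38,2],[38,4],[42,1],[43,0],[47,0],[47,2],[47,4],[51,3],[52,0],[56,0],[56,2],[56,4],[57,0],[58,0],[60,0],[61,0]]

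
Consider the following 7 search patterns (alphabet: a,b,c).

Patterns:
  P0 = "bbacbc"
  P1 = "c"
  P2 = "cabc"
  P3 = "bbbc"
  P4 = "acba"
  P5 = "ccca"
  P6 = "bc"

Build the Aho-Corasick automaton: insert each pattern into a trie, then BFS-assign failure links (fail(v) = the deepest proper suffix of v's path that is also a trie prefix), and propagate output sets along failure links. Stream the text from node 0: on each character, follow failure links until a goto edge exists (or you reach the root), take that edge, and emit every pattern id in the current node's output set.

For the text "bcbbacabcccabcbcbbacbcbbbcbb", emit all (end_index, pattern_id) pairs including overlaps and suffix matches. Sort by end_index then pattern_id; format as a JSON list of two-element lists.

Build automaton:
Trie (insert patterns):
  0='ε' goto a→13 b→1 c→7
  1='b' goto b→2 c→20
  2='bb' goto a→3 b→11
  3='bba' goto c→4
  4='bbac' goto b→5
  5='bbacb' goto c→6
  6='bbacbc' goto ·  [P0 ends]
  7='c' goto a→8 c→17  [P1 ends]
  8='ca' goto b→9
  9='cab' goto c→10
  10='cabc' goto ·  [P2 ends]
  11='bbb' goto c→12
  12='bbbc' goto ·  [P3 ends]
  13='a' goto c→14
  14='ac' goto b→15
  15='acb' goto a→16
  16='acba' goto ·  [P4 ends]
  17='cc' goto c→18
  18='ccc' goto a→19
  19='ccca' goto ·  [P5 ends]
  20='bc' goto ·  [P6 ends]

Failure links (BFS by depth):
  n1('b'): parent n0 fail=0; on 'b' 0 → fail=0;  out ∅∪∅=∅
  n7('c'): parent n0 fail=0; on 'c' 0 → fail=0;  out {1}∪∅={1}
  n13('a'): parent n0 fail=0; on 'a' 0 → fail=0;  out ∅∪∅=∅
  n2('bb'): parent n1 fail=0; on 'b' 0 → fail=1;  out ∅∪∅=∅
  n8('ca'): parent n7 fail=0; on 'a' 0 → fail=13;  out ∅∪∅=∅
  n14('ac'): parent n13 fail=0; on 'c' 0 → fail=7;  out ∅∪{1}={1}
  n17('cc'): parent n7 fail=0; on 'c' 0 → fail=7;  out ∅∪{1}={1}
  n20('bc'): parent n1 fail=0; on 'c' 0 → fail=7;  out {6}∪{1}={1,6}
  n3('bba'): parent n2 fail=1; on 'a' 1→0 → fail=13;  out ∅∪∅=∅
  n9('cab'): parent n8 fail=13; on 'b' 13→0 → fail=1;  out ∅∪∅=∅
  n11('bbb'): parent n2 fail=1; on 'b' 1 → fail=2;  out ∅∪∅=∅
  n15('acb'): parent n14 fail=7; on 'b' 7→0 → fail=1;  out ∅∪∅=∅
  n18('ccc'): parent n17 fail=7; on 'c' 7 → fail=17;  out ∅∪{1}={1}
  n4('bbac'): parent n3 fail=13; on 'c' 13 → fail=14;  out ∅∪{1}={1}
  n10('cabc'): parent n9 fail=1; on 'c' 1 → fail=20;  out {2}∪{1,6}={1,2,6}
  n12('bbbc'): parent n11 fail=2; on 'c' 2→1 → fail=20;  out {3}∪{1,6}={1,3,6}
  n16('acba'): parent n15 fail=1; on 'a' 1→0 → fail=13;  out {4}∪∅={4}
  n19('ccca'): parent n18 fail=17; on 'a' 17→7 → fail=8;  out {5}∪∅={5}
  n5('bbacb'): parent n4 fail=14; on 'b' 14 → fail=15;  out ∅∪∅=∅
  n6('bbacbc'): parent n5 fail=15; on 'c' 15→1 → fail=20;  out {0}∪{1,6}={0,1,6}

Scan:
i=0 'b': node 0→1
i=1 'c': node 1→20  → match P1@[1:1],P6@[0:1]
i=2 'b': node 20→1 ·f
i=3 'b': node 1→2
i=4 'a': node 2→3
i=5 'c': node 3→4  → match P1@[5:5]
i=6 'a': node 4→8 ·f
i=7 'b': node 8→9
i=8 'c': node 9→10  → match P1@[8:8],P2@[5:8],P6@[7:8]
i=9 'c': node 10→17 ·f  → match P1@[9:9]
i=10 'c': node 17→18  → match P1@[10:10]
i=11 'a': node 18→19  → match P5@[8:11]
i=12 'b': node 19→9 ·f
i=13 'c': node 9→10  → match P1@[13:13],P2@[10:13],P6@[12:13]
i=14 'b': node 10→1 ·f
i=15 'c': node 1→20  → match P1@[15:15],P6@[14:15]
i=16 'b': node 20→1 ·f
i=17 'b': node 1→2
i=18 'a': node 2→3
i=19 'c': node 3→4  → match P1@[19:19]
i=20 'b': node 4→5
i=21 'c': node 5→6  → match P0@[16:21],P1@[21:21],P6@[20:21]
i=22 'b': node 6→1 ·f
i=23 'b': node 1→2
i=24 'b': node 2→11
i=25 'c': node 11→12  → match P1@[25:25],P3@[22:25],P6@[24:25]
i=26 'b': node 12→1 ·f
i=27 'b': node 1→2

Matches: [[1,1],[1,6],[5,1],[8,1],[8,2],[8,6],[9,1],[10,1],[11,5],[13,1],[13,2],[13,6],[15,1],[15,6],[19,1],[21,0],[21,1],[21,6],[25,1],[25,3],[25,6]]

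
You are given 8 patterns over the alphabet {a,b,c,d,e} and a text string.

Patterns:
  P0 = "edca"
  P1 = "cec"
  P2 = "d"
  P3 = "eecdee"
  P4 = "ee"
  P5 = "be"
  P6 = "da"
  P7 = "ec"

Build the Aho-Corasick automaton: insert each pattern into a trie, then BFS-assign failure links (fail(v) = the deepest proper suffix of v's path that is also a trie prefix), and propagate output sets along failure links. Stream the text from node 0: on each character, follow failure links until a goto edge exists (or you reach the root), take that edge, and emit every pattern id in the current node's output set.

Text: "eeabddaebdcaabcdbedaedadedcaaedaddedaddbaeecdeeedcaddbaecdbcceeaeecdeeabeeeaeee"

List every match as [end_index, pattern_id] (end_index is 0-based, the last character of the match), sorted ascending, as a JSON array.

Build automaton:
Trie (insert patterns):
  0='ε' goto b→14 c→5 d→8 e→1
  1='e' goto c→17 d→2 e→9
  2='ed' goto c→3
  3='edc' goto a→4
  4='edca' goto ·  [P0 ends]
  5='c' goto e→6
  6='ce' goto c→7
  7='cec' goto ·  [P1 ends]
  8='d' goto a→16  [P2 ends]
  9='ee' goto c→10  [P4 ends]
  10='eec' goto d→11
  11='eecd' goto e→12
  12='eecde' goto e→13
  13='eecdee' goto ·  [P3 ends]
  14='b' goto e→15
  15='be' goto ·  [P5 ends]
  16='da' goto ·  [P6 ends]
  17='ec' goto ·  [P7 ends]

Failure links (BFS by depth):
  n1('e'): parent n0 fail=0; on 'e' 0 → fail=0;  out ∅∪∅=∅
  n5('c'): parent n0 fail=0; on 'c' 0 → fail=0;  out ∅∪∅=∅
  n8('d'): parent n0 fail=0; on 'd' 0 → fail=0;  out {2}∪∅={2}
  n14('b'): parent n0 fail=0; on 'b' 0 → fail=0;  out ∅∪∅=∅
  n2('ed'): parent n1 fail=0; on 'd' 0 → fail=8;  out ∅∪{2}={2}
  n6('ce'): parent n5 fail=0; on 'e' 0 → fail=1;  out ∅∪∅=∅
  n9('ee'): parent n1 fail=0; on 'e' 0 → fail=1;  out {4}∪∅={4}
  n15('be'): parent n14 fail=0; on 'e' 0 → fail=1;  out {5}∪∅={5}
  n16('da'): parent n8 fail=0; on 'a' 0 → fail=0;  out {6}∪∅={6}
  n17('ec'): parent n1 fail=0; on 'c' 0 → fail=5;  out {7}∪∅={7}
  n3('edc'): parent n2 fail=8; on 'c' 8→0 → fail=5;  out ∅∪∅=∅
  n7('cec'): parent n6 fail=1; on 'c' 1 → fail=17;  out {1}∪{7}={1,7}
  n10('eec'): parent n9 fail=1; on 'c' 1 → fail=17;  out ∅∪{7}={7}
  n4('edca'): parent n3 fail=5; on 'a' 5→0 → fail=0;  out {0}∪∅={0}
  n11('eecd'): parent n10 fail=17; on 'd' 17→5→0 → fail=8;  out ∅∪{2}={2}
  n12('eecde'): parent n11 fail=8; on 'e' 8→0 → fail=1;  out ∅∪∅=∅
  n13('eecdee'): parent n12 fail=1; on 'e' 1 → fail=9;  out {3}∪{4}={3,4}

Run:
i=0 'e': node 0→1
i=1 'e': node 1→9  emit P4@[0:1]
i=2 'a': node 9→0 (fail-walked)
i=3 'b': node 0→14
i=4 'd': node 14→8 (fail-walked)  emit P2@[4:4]
i=5 'd': node 8→8 (fail-walked)  emit P2@[5:5]
i=6 'a': node 8→16  emit P6@[5:6]
i=7 'e': node 16→1 (fail-walked)
i=8 'b': node 1→14 (fail-walked)
i=9 'd': node 14→8 (fail-walked)  emit P2@[9:9]
i=10 'c': node 8→5 (fail-walked)
i=11 'a': node 5→0 (fail-walked)
i=12 'a': node 0→0
i=13 'b': node 0→14
i=14 'c': node 14→5 (fail-walked)
i=15 'd': node 5→8 (fail-walked)  emit P2@[15:15]
i=16 'b': node 8→14 (fail-walked)
i=17 'e': node 14→15  emit P5@[16:17]
i=18 'd': node 15→2 (fail-walked)  emit P2@[18:18]
i=19 'a': node 2→16 (fail-walked)  emit P6@[18:19]
i=20 'e': node 16→1 (fail-walked)
i=21 'd': node 1→2  emit P2@[21:21]
i=22 'a': node 2→16 (fail-walked)  emit P6@[21:22]
i=23 'd': node 16→8 (fail-walked)  emit P2@[23:23]
i=24 'e': node 8→1 (fail-walked)
i=25 'd': node 1→2  emit P2@[25:25]
i=26 'c': node 2→3
i=27 'a': node 3→4  emit P0@[24:27]
i=28 'a': node 4→0 (fail-walked)
i=29 'e': node 0→1
i=30 'd': node 1→2  emit P2@[30:30]
i=31 'a': node 2→16 (fail-walked)  emit P6@[30:31]
i=32 'd': node 16→8 (fail-walked)  emit P2@[32:32]
i=33 'd': node 8→8 (fail-walked)  emit P2@[33:33]
i=34 'e': node 8→1 (fail-walked)
i=35 'd': node 1→2  emit P2@[35:35]
i=36 'a': node 2→16 (fail-walked)  emit P6@[35:36]
i=37 'd': node 16→8 (fail-walked)  emit P2@[37:37]
i=38 'd': node 8→8 (fail-walked)  emit P2@[38:38]
i=39 'b': node 8→14 (fail-walked)
i=40 'a': node 14→0 (fail-walked)
i=41 'e': node 0→1
i=42 'e': node 1→9  emit P4@[41:42]
i=43 'c': node 9→10  emit P7@[42:43]
i=44 'd': node 10→11  emit P2@[44:44]
i=45 'e': node 11→12
i=46 'e': node 12→13  emit P3@[41:46],P4@[45:46]
i=47 'e': node 13→9 (fail-walked)  emit P4@[46:47]
i=48 'd': node 9→2 (fail-walked)  emit P2@[48:48]
i=49 'c': node 2→3
i=50 'a': node 3→4  emit P0@[47:50]
i=51 'd': node 4→8 (fail-walked)  emit P2@[51:51]
i=52 'd': node 8→8 (fail-walked)  emit P2@[52:52]
i=53 'b': node 8→14 (fail-walked)
i=54 'a': node 14→0 (fail-walked)
i=55 'e': node 0→1
i=56 'c': node 1→17  emit P7@[55:56]
i=57 'd': node 17→8 (fail-walked)  emit P2@[57:57]
i=58 'b': node 8→14 (fail-walked)
i=59 'c': node 14→5 (fail-walked)
i=60 'c': node 5→5 (fail-walked)
i=61 'e': node 5→6
i=62 'e': node 6→9 (fail-walked)  emit P4@[61:62]
i=63 'a': node 9→0 (fail-walked)
i=64 'e': node 0→1
i=65 'e': node 1→9  emit P4@[64:65]
i=66 'c': node 9→10  emit P7@[65:66]
i=67 'd': node 10→11  emit P2@[67:67]
i=68 'e': node 11→12
i=69 'e': node 12→13  emit P3@[64:69],P4@[68:69]
i=70 'a': node 13→0 (fail-walked)
i=71 'b': node 0→14
i=72 'e': node 14→15  emit P5@[71:72]
i=73 'e': node 15→9 (fail-walked)  emit P4@[72:73]
i=74 'e': node 9→9 (fail-walked)  emit P4@[73:74]
i=75 'a': node 9→0 (fail-walked)
i=76 'e': node 0→1
i=77 'e': node 1→9  emit P4@[76:77]
i=78 'e': node 9→9 (fail-walked)  emit P4@[77:78]

All matches (sorted): [[1,4],[4,2],[5,2],[6,6],[9,2],[15,2],[17,5],[18,2],[19,6],[21,2],[22,6],[23,2],[25,2],[27,0],[30,2],[31,6],[32,2],[33,2],[35,2],[36,6],[37,2],[38,2],[42,4],[43,7],[44,2],[46,3],[46,4],[47,4],[48,2],[50,0],[51,2],[52,2],[56,7],[57,2],[62,4],[65,4],[66,7],[67,2],[69,3],[69,4],[72,5],[73,4],[74,4],[77,4],[78,4]]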